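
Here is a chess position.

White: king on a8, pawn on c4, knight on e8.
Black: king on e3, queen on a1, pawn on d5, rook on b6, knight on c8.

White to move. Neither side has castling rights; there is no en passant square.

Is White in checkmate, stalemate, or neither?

White to move; white king on a8.
In check: yes, from the black queen on a1.
King squares — a7: attacked by Qa1; b7: attacked by Rb6; b8: attacked by Rb6.
Legal moves for White: none.
In check with no legal moves → checkmate.

checkmate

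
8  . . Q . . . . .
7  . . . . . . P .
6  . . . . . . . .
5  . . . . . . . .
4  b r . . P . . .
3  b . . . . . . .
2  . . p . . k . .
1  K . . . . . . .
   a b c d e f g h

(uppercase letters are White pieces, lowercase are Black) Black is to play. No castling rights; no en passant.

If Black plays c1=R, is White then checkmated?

no

After c1=R: white king on a1; in check: yes, from the black rook on c1.
White has 2 legal replies: Ka2, Qxc1.
In check but a legal move exists → not checkmate.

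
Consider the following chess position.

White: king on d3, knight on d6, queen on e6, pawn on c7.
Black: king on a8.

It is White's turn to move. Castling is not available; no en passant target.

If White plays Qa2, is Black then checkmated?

After Qa2: black king on a8; in check: yes, from the white queen on a2.
King squares — a7: attacked by Qa2; b7: attacked by Nd6; b8: attacked by Pc7.
Black has no legal moves → checkmate.

yes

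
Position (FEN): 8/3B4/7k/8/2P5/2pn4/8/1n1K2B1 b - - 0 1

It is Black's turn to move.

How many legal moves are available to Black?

Black to move; king on h6.
In check: no.
Legal moves: Kh7, Kg7, Kg6, Kh5, Kg5, Ne5, Nc5, Nf4, Nb4, Nf2+, Nb2+, Ne1, Nc1, Na3, Nd2, c2+.
Count: 16.

16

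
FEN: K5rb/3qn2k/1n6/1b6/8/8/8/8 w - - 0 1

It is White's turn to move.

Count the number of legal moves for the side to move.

0

White to move; king on a8.
In check: yes, from the black knight on b6 and the black rook on g8.
Legal moves: none.
Count: 0.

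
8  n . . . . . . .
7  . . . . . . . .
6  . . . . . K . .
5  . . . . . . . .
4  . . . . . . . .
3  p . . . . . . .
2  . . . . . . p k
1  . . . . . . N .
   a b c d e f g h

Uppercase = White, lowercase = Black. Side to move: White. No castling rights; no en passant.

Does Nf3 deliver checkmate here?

no

After Nf3: black king on h2; in check: yes, from the white knight on f3.
Black has 3 legal replies: Kh3, Kg3, Kh1.
In check but a legal move exists → not checkmate.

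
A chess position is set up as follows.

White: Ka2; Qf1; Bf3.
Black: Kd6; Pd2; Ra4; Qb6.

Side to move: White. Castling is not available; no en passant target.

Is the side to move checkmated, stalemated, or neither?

checkmate

White to move; white king on a2.
In check: yes, from the black rook on a4.
King squares — a1: attacked by Ra4; b1: attacked by Qb6; b2: attacked by Qb6; a3: attacked by Ra4; b3: attacked by Qb6.
Legal moves for White: none.
In check with no legal moves → checkmate.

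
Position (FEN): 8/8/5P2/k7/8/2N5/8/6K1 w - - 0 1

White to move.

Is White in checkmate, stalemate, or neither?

neither

White to move; white king on g1.
In check: no.
Legal moves for White: Nd5, Nb5, Ne4, Na4, Ne2, Na2, Nd1, Nb1, Kh2, Kg2, Kf2, Kh1, Kf1, f7.
White has 14 legal moves and is not in check → neither.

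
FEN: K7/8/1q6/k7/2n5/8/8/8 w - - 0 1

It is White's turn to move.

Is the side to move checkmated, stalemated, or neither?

White to move; white king on a8.
In check: no.
King squares — a7: attacked by Qb6; b7: attacked by Qb6; b8: attacked by Qb6.
Legal moves for White: none.
Not in check and no legal moves → stalemate.

stalemate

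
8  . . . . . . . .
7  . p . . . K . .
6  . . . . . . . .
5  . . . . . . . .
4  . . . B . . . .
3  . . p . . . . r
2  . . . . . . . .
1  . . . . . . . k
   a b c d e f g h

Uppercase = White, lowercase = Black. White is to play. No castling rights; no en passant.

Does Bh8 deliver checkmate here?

no

After Bh8: black king on h1; in check: no.
Black is not in check, so this cannot be checkmate.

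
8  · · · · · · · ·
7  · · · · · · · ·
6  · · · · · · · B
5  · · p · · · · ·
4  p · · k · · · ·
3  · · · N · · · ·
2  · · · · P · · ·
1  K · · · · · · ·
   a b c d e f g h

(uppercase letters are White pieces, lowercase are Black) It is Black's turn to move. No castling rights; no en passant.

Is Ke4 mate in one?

After Ke4: white king on a1; in check: no.
White is not in check, so this cannot be checkmate.

no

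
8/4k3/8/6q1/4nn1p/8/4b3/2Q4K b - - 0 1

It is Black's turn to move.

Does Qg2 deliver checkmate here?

After Qg2: white king on h1; in check: yes, from the black queen on g2.
King squares — g1: attacked by Qg2; g2: attacked by Nf4; h2: attacked by Qg2.
White has no legal moves → checkmate.

yes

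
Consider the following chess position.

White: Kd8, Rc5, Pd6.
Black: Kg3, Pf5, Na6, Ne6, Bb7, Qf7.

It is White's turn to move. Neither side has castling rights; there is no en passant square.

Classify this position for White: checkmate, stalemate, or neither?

checkmate

White to move; white king on d8.
In check: yes, from the black knight on e6.
King squares — c7: attacked by Na6; d7: attacked by Qf7; e7: attacked by Qf7; c8: attacked by Bb7; e8: attacked by Qf7.
Legal moves for White: none.
In check with no legal moves → checkmate.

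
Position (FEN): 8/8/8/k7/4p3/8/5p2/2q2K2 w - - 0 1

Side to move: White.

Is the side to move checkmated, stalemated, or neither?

neither

White to move; white king on f1.
In check: yes, from the black queen on c1.
King squares — e1: attacked by Qc1; g1: attacked by Qc1; e2: available; f2: available; g2: available.
Legal moves for White: Kg2, Kxf2, Ke2.
White is in check but has 3 legal moves → neither.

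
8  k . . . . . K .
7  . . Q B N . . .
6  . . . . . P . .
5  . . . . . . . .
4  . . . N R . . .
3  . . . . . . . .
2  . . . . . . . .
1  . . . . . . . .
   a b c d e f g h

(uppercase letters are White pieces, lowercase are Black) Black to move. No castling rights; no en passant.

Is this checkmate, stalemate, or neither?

Black to move; black king on a8.
In check: no.
King squares — a7: attacked by Qc7; b7: attacked by Qc7; b8: attacked by Qc7.
Legal moves for Black: none.
Not in check and no legal moves → stalemate.

stalemate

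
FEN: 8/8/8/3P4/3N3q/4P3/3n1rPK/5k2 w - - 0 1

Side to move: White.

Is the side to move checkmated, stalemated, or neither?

White to move; white king on h2.
In check: yes, from the black queen on h4.
King squares — g1: attacked by Kf1; h1: attacked by Qh4; g2: own pawn; g3: attacked by Qh4; h3: attacked by Qh4.
Legal moves for White: none.
In check with no legal moves → checkmate.

checkmate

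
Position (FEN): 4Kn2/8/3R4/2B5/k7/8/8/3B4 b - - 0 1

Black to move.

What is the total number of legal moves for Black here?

Black to move; king on a4.
In check: yes, from the white bishop on d1.
Legal moves: Kb5, Ka5.
Count: 2.

2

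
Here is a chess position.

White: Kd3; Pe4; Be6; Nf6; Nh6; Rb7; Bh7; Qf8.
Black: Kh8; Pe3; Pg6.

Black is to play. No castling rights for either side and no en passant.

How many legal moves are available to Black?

Black to move; king on h8.
In check: yes, from the white queen on f8.
Legal moves: none.
Count: 0.

0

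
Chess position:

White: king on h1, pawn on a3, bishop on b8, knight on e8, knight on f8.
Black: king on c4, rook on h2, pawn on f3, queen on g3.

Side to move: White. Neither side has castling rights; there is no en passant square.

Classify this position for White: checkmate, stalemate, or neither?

White to move; white king on h1.
In check: yes, from the black rook on h2.
King squares — g1: attacked by Qg3; g2: attacked by Rh2; h2: attacked by Qg3.
Legal moves for White: none.
In check with no legal moves → checkmate.

checkmate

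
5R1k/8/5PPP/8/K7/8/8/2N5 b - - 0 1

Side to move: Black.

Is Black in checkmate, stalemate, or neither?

checkmate

Black to move; black king on h8.
In check: yes, from the white rook on f8.
King squares — g7: attacked by Pf6; h7: attacked by Pg6; g8: attacked by Rf8.
Legal moves for Black: none.
In check with no legal moves → checkmate.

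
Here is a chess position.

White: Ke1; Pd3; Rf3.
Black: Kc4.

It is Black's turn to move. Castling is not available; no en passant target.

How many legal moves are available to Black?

7

Black to move; king on c4.
In check: yes, from the white pawn on d3.
Legal moves: Kd5, Kc5, Kb5, Kd4, Kb4, Kc3, Kb3.
Count: 7.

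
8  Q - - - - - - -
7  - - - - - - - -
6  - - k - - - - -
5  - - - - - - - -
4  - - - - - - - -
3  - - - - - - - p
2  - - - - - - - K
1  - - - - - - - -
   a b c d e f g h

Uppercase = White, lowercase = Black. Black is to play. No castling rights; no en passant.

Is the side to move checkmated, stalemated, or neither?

neither

Black to move; black king on c6.
In check: yes, from the white queen on a8.
Legal moves for Black: Kd7, Kc7, Kd6, Kb6, Kc5, Kb5.
Black is in check but has 6 legal moves → neither.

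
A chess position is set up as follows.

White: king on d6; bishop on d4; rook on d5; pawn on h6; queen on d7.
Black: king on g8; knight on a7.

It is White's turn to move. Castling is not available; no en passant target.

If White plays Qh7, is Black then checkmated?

After Qh7: black king on g8; in check: yes, from the white queen on h7.
Black has 2 legal replies: Kf8, Kxh7.
In check but a legal move exists → not checkmate.

no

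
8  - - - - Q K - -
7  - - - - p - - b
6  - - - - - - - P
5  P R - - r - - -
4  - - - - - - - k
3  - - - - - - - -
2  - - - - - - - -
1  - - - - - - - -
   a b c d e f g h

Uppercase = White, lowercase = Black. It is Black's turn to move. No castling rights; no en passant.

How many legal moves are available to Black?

Black to move; king on h4.
In check: no.
Legal moves: Bg8, Bg6, Bf5, Be4, Bd3, Bc2, Bb1, Re6, Rh5, Rg5, Rf5+, Rd5, Rc5, Rxb5, Re4, Re3, Re2, Re1, Kg5, Kg4, Kh3, Kg3, e6.
Count: 23.

23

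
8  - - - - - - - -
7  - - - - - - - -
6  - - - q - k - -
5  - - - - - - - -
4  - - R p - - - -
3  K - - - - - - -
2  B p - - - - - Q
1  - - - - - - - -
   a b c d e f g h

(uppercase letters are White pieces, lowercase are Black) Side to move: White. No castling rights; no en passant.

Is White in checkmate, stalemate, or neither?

neither

White to move; white king on a3.
In check: yes, from the black queen on d6.
Legal moves for White: Ka4, Kb3, Kxb2, Rc5, Rb4, Qxd6+.
White is in check but has 6 legal moves → neither.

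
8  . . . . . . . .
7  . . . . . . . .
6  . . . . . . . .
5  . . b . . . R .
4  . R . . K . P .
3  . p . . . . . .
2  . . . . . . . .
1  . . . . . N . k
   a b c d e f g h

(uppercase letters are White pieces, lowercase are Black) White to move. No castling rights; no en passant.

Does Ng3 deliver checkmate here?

no

After Ng3: black king on h1; in check: yes, from the white knight on g3.
Black has 3 legal replies: Kh2, Kg2, Kg1.
In check but a legal move exists → not checkmate.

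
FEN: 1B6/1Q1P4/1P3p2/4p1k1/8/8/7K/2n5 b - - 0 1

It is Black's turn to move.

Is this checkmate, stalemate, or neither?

neither

Black to move; black king on g5.
In check: no.
Legal moves for Black: Kh6, Kg6, Kh5, Kf5, Kh4, Kg4, Kf4, Nd3, Nb3, Ne2, Na2, f5, e4.
Black has 13 legal moves and is not in check → neither.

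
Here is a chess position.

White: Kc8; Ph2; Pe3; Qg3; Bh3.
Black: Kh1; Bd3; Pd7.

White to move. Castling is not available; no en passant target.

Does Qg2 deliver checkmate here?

yes

After Qg2: black king on h1; in check: yes, from the white queen on g2.
King squares — g1: attacked by Qg2; g2: attacked by Bh3; h2: attacked by Qg2.
Black has no legal moves → checkmate.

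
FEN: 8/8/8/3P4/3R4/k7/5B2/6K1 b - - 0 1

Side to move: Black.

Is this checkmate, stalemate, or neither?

Black to move; black king on a3.
In check: no.
Legal moves for Black: Kb3, Kb2, Ka2.
Black has 3 legal moves and is not in check → neither.

neither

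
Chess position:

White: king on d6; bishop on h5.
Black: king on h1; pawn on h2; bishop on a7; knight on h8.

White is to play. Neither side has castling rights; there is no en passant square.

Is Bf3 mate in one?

no

After Bf3: black king on h1; in check: yes, from the white bishop on f3.
Black has 1 legal reply: Kg1.
In check but a legal move exists → not checkmate.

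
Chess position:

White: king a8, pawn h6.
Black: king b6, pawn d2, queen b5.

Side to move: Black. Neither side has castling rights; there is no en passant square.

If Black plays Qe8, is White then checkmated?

yes

After Qe8: white king on a8; in check: yes, from the black queen on e8.
King squares — a7: attacked by Kb6; b7: attacked by Kb6; b8: attacked by Qe8.
White has no legal moves → checkmate.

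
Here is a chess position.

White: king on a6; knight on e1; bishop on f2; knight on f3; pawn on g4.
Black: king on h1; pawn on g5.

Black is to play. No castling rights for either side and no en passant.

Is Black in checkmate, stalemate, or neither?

Black to move; black king on h1.
In check: no.
King squares — g1: attacked by Bf2; g2: attacked by Ne1; h2: attacked by Nf3.
Legal moves for Black: none.
Not in check and no legal moves → stalemate.

stalemate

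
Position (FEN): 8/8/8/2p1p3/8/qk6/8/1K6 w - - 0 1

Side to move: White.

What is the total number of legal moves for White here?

White to move; king on b1.
In check: no.
Legal moves: none.
Count: 0.

0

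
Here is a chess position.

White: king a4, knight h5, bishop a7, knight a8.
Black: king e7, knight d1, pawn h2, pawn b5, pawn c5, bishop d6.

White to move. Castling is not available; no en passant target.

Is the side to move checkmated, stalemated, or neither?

White to move; white king on a4.
In check: yes, from the black pawn on b5.
Legal moves for White: Kxb5, Ka5, Kb3, Ka3.
White is in check but has 4 legal moves → neither.

neither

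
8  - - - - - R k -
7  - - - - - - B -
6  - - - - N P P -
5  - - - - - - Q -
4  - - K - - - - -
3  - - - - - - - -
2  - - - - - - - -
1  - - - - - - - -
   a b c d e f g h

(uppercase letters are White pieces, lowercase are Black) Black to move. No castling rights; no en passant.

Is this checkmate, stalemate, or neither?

checkmate

Black to move; black king on g8.
In check: yes, from the white rook on f8.
King squares — f7: attacked by Pg6; g7: attacked by Ne6; h7: attacked by Pg6; f8: attacked by Ne6; h8: attacked by Bg7.
Legal moves for Black: none.
In check with no legal moves → checkmate.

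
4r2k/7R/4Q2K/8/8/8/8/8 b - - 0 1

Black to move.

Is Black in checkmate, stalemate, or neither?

checkmate

Black to move; black king on h8.
In check: yes, from the white rook on h7.
King squares — g7: attacked by Kh6; h7: attacked by Kh6; g8: attacked by Qe6.
Legal moves for Black: none.
In check with no legal moves → checkmate.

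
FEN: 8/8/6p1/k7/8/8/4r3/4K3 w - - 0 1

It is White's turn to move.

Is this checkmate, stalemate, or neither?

neither

White to move; white king on e1.
In check: yes, from the black rook on e2.
Legal moves for White: Kxe2, Kf1, Kd1.
White is in check but has 3 legal moves → neither.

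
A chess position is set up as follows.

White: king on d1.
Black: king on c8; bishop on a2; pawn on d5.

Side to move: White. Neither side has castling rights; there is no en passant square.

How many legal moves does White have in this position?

5

White to move; king on d1.
In check: no.
Legal moves: Ke2, Kd2, Kc2, Ke1, Kc1.
Count: 5.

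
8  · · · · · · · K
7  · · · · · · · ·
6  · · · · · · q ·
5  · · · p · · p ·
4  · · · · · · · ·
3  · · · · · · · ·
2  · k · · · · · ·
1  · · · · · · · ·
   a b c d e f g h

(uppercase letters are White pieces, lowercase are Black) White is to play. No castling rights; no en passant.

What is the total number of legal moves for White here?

0

White to move; king on h8.
In check: no.
Legal moves: none.
Count: 0.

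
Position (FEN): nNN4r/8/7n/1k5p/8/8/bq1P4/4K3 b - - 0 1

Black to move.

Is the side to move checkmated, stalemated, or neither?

neither

Black to move; black king on b5.
In check: no.
Legal moves for Black include: Rg8, Rf8, Re8+, Rd8, Rxc8, Rh7, Nc7, Nb6, Ng8, Nf7, Nf5, Ng4, Kc5, Ka5, Kc4, Kb4, Ka4, Qg7, ... (list truncated; more exist).
Black has legal moves and is not in check → neither.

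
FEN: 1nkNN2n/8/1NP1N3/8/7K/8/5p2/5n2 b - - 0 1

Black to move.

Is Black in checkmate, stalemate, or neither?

checkmate

Black to move; black king on c8.
In check: yes, from the white knight on b6.
King squares — b7: attacked by Pc6; c7: attacked by Ne6; d7: attacked by Nb6; b8: own knight; d8: attacked by Ne6.
Legal moves for Black: none.
In check with no legal moves → checkmate.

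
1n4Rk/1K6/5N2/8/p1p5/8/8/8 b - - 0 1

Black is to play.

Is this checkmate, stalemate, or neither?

Black to move; black king on h8.
In check: yes, from the white rook on g8.
King squares — g7: attacked by Rg8; h7: attacked by Nf6; g8: attacked by Nf6.
Legal moves for Black: none.
In check with no legal moves → checkmate.

checkmate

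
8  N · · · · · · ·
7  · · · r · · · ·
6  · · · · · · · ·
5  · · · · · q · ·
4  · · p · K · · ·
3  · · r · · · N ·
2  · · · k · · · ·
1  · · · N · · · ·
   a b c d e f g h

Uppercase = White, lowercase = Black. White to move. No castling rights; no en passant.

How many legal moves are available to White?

White to move; king on e4.
In check: yes, from the black queen on f5.
Legal moves: Kxf5, Nxf5.
Count: 2.

2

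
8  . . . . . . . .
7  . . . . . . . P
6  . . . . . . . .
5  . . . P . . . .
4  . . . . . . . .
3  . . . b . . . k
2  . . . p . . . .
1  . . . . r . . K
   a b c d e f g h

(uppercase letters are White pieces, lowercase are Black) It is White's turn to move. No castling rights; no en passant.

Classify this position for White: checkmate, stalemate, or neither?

White to move; white king on h1.
In check: yes, from the black rook on e1.
King squares — g1: attacked by Re1; g2: attacked by Kh3; h2: attacked by Kh3.
Legal moves for White: none.
In check with no legal moves → checkmate.

checkmate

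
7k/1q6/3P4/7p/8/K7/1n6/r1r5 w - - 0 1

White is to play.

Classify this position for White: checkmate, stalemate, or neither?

checkmate

White to move; white king on a3.
In check: yes, from the black rook on a1.
King squares — a2: attacked by Ra1; b2: attacked by Qb7; b3: attacked by Qb7; a4: attacked by Ra1; b4: attacked by Qb7.
Legal moves for White: none.
In check with no legal moves → checkmate.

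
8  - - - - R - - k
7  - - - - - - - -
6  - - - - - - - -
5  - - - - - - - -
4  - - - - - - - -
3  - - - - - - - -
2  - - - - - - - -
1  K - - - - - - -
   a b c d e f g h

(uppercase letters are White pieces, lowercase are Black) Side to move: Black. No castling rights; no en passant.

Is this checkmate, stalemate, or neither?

neither

Black to move; black king on h8.
In check: yes, from the white rook on e8.
King squares — g7: available; h7: available; g8: attacked by Re8.
Legal moves for Black: Kh7, Kg7.
Black is in check but has 2 legal moves → neither.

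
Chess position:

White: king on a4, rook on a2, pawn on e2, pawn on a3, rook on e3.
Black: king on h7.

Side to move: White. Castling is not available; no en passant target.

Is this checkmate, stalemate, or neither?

neither

White to move; white king on a4.
In check: no.
Legal moves for White include: Kb5, Ka5, Kb4, Kb3, Re8, Re7+, Re6, Re5, Re4, Rh3+, Rg3, Rf3, Rd3, Rc3, Rb3, Rd2, Rc2, Rb2, ... (list truncated; more exist).
White has legal moves and is not in check → neither.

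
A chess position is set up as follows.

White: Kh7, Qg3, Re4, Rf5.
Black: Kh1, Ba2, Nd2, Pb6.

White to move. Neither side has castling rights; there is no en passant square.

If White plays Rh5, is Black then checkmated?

yes

After Rh5: black king on h1; in check: yes, from the white rook on h5.
King squares — g1: attacked by Qg3; g2: attacked by Qg3; h2: attacked by Qg3.
Black has no legal moves → checkmate.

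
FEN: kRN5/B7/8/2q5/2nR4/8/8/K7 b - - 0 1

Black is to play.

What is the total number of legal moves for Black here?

Black to move; king on a8.
In check: yes, from the white rook on b8.
Legal moves: none.
Count: 0.

0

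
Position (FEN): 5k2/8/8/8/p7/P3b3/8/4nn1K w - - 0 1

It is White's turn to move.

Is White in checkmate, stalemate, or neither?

White to move; white king on h1.
In check: no.
King squares — g1: attacked by Be3; g2: attacked by Ne1; h2: attacked by Nf1.
Legal moves for White: none.
Not in check and no legal moves → stalemate.

stalemate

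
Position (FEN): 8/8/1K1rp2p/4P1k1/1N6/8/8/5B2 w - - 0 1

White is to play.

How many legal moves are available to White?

8

White to move; king on b6.
In check: yes, from the black rook on d6.
Legal moves: Kc7, Kb7, Ka7, Kc5, Kb5, Ka5, Nc6, exd6.
Count: 8.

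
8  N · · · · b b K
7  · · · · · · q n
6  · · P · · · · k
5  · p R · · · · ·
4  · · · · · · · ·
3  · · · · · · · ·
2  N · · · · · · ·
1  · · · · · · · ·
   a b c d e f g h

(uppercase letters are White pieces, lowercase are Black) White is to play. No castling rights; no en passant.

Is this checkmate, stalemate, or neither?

checkmate

White to move; white king on h8.
In check: yes, from the black queen on g7.
King squares — g7: attacked by Kh6; h7: attacked by Kh6; g8: attacked by Qg7.
Legal moves for White: none.
In check with no legal moves → checkmate.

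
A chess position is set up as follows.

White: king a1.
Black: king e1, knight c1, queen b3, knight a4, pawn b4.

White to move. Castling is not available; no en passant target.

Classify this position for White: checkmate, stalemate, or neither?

stalemate

White to move; white king on a1.
In check: no.
King squares — b1: attacked by Qb3; a2: attacked by Nc1; b2: attacked by Qb3.
Legal moves for White: none.
Not in check and no legal moves → stalemate.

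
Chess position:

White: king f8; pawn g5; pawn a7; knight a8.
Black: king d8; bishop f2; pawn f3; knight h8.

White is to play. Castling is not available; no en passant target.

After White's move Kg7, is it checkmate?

After Kg7: black king on d8; in check: no.
Black is not in check, so this cannot be checkmate.

no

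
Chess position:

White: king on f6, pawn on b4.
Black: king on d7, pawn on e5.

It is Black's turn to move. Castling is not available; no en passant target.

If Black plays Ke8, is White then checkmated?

After Ke8: white king on f6; in check: no.
White is not in check, so this cannot be checkmate.

no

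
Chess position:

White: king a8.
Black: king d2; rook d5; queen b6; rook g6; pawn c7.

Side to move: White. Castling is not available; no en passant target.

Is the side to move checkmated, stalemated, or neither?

White to move; white king on a8.
In check: no.
King squares — a7: attacked by Qb6; b7: attacked by Qb6; b8: attacked by Qb6.
Legal moves for White: none.
Not in check and no legal moves → stalemate.

stalemate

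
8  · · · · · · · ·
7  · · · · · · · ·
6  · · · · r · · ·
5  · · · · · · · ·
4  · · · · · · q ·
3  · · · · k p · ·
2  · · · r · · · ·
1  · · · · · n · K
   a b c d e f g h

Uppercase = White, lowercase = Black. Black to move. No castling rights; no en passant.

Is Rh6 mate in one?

After Rh6: white king on h1; in check: yes, from the black rook on h6.
King squares — g1: attacked by Qg4; g2: attacked by Rd2; h2: attacked by Nf1.
White has no legal moves → checkmate.

yes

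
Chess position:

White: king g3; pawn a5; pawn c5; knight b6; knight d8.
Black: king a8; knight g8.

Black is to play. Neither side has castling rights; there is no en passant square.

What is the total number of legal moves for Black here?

Black to move; king on a8.
In check: yes, from the white knight on b6.
Legal moves: Kb8, Ka7.
Count: 2.

2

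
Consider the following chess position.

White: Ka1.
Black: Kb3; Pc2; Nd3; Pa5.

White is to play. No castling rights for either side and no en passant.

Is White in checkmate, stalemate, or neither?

White to move; white king on a1.
In check: no.
King squares — b1: attacked by Pc2; a2: attacked by Kb3; b2: attacked by Kb3.
Legal moves for White: none.
Not in check and no legal moves → stalemate.

stalemate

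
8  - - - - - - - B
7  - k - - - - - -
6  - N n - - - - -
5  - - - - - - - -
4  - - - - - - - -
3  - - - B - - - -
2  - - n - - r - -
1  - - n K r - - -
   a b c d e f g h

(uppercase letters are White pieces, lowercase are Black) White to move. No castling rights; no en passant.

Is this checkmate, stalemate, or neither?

checkmate

White to move; white king on d1.
In check: yes, from the black rook on e1.
King squares — c1: attacked by Re1; e1: attacked by Nc2; c2: attacked by Rf2; d2: attacked by Rf2; e2: attacked by Nc1.
Legal moves for White: none.
In check with no legal moves → checkmate.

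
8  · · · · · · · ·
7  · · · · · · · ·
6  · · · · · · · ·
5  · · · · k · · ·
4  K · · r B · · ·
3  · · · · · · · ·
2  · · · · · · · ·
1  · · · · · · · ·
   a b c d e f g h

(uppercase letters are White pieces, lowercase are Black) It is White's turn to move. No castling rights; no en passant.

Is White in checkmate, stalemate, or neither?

White to move; white king on a4.
In check: yes, from the black rook on d4.
Legal moves for White: Kb5, Ka5, Kb3, Ka3.
White is in check but has 4 legal moves → neither.

neither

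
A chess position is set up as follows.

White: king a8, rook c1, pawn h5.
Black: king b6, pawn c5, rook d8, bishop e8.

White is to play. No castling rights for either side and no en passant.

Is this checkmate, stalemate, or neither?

checkmate

White to move; white king on a8.
In check: yes, from the black rook on d8.
King squares — a7: attacked by Kb6; b7: attacked by Kb6; b8: attacked by Rd8.
Legal moves for White: none.
In check with no legal moves → checkmate.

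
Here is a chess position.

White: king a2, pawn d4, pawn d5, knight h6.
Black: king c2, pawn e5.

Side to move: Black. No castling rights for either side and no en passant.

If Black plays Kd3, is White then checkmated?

no

After Kd3: white king on a2; in check: no.
White is not in check, so this cannot be checkmate.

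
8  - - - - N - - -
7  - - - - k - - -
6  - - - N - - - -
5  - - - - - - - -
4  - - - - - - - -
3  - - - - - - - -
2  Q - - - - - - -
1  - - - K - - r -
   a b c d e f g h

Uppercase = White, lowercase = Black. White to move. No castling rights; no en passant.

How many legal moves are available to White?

3

White to move; king on d1.
In check: yes, from the black rook on g1.
Legal moves: Ke2, Kd2, Kc2.
Count: 3.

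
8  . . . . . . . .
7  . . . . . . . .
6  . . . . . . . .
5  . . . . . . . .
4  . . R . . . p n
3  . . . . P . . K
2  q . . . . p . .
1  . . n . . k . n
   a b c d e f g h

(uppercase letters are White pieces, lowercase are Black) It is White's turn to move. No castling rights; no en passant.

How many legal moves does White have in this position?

4

White to move; king on h3.
In check: yes, from the black pawn on g4.
Legal moves: Kxh4, Kxg4, Kh2, Rxg4.
Count: 4.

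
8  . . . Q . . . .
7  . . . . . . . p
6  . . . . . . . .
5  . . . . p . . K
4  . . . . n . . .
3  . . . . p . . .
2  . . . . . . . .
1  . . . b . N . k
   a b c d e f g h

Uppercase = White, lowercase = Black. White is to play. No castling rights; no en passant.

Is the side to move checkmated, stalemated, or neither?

neither

White to move; white king on h5.
In check: yes, from the black bishop on d1.
Legal moves for White: Kh6, Kh4, Qxd1.
White is in check but has 3 legal moves → neither.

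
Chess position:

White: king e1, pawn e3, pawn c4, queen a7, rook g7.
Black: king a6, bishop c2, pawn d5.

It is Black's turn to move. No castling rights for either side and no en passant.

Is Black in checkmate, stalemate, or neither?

Black to move; black king on a6.
In check: yes, from the white queen on a7.
King squares — a5: attacked by Qa7; b5: attacked by Pc4; b6: attacked by Qa7; a7: attacked by Rg7; b7: attacked by Qa7.
Legal moves for Black: none.
In check with no legal moves → checkmate.

checkmate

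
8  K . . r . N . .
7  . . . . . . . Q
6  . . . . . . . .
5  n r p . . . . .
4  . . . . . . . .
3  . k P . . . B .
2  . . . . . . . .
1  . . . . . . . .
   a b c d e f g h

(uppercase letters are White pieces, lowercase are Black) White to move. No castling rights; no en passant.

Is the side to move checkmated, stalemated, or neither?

neither

White to move; white king on a8.
In check: yes, from the black rook on d8.
King squares — a7: available; b7: attacked by Na5; b8: attacked by Rb5.
Legal moves for White: Ka7, Bb8.
White is in check but has 2 legal moves → neither.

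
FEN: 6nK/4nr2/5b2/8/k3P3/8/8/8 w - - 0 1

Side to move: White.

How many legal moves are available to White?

White to move; king on h8.
In check: yes, from the black bishop on f6.
Legal moves: none.
Count: 0.

0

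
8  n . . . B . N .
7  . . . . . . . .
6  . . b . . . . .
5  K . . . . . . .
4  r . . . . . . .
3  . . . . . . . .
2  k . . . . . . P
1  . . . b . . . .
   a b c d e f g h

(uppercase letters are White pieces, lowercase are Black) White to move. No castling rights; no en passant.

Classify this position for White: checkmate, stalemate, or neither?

checkmate

White to move; white king on a5.
In check: yes, from the black rook on a4.
King squares — a4: attacked by Bd1; b4: attacked by Ra4; b5: attacked by Bc6; a6: attacked by Ra4; b6: attacked by Na8.
Legal moves for White: none.
In check with no legal moves → checkmate.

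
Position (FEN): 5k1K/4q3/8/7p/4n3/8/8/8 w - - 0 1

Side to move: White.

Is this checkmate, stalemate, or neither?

White to move; white king on h8.
In check: no.
King squares — g7: attacked by Qe7; h7: attacked by Qe7; g8: attacked by Kf8.
Legal moves for White: none.
Not in check and no legal moves → stalemate.

stalemate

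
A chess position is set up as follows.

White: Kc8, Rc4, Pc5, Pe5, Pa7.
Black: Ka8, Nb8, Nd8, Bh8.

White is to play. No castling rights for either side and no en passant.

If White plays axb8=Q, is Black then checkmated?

After axb8=Q: black king on a8; in check: yes, from the white queen on b8.
King squares — a7: attacked by Qb8; b7: attacked by Qb8; b8: attacked by Kc8.
Black has no legal moves → checkmate.

yes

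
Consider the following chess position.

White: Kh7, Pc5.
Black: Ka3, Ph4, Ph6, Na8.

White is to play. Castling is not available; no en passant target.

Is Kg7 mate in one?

After Kg7: black king on a3; in check: no.
Black is not in check, so this cannot be checkmate.

no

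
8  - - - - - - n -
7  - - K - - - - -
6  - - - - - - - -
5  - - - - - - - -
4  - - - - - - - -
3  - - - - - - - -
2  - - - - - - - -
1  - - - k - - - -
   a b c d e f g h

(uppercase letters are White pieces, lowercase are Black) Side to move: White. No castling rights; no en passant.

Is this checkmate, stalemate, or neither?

White to move; white king on c7.
In check: no.
Legal moves for White: Kd8, Kc8, Kb8, Kd7, Kb7, Kd6, Kc6, Kb6.
White has 8 legal moves and is not in check → neither.

neither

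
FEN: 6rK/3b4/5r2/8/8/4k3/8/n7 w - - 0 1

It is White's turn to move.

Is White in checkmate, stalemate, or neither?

White to move; white king on h8.
In check: yes, from the black rook on g8.
King squares — g7: attacked by Rg8; h7: available; g8: available.
Legal moves for White: Kxg8, Kh7.
White is in check but has 2 legal moves → neither.

neither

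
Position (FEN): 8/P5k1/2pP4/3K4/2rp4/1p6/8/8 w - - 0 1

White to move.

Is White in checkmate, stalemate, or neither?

neither

White to move; white king on d5.
In check: yes, from the black pawn on c6.
Legal moves for White: Ke6, Ke5, Ke4, Kxc4.
White is in check but has 4 legal moves → neither.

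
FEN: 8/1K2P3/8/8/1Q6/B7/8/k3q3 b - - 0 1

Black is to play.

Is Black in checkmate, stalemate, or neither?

neither

Black to move; black king on a1.
In check: no.
Legal moves for Black include: Qxe7+, Qe6, Qe5, Qh4, Qe4+, Qxb4+, Qg3, Qe3, Qc3, Qf2, Qe2, Qd2, Qh1+, Qg1, Qf1, Qd1, Qc1, Qb1, ... (list truncated; more exist).
Black has legal moves and is not in check → neither.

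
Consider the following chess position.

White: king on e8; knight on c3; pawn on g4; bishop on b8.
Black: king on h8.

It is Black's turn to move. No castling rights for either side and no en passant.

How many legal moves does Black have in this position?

3

Black to move; king on h8.
In check: no.
Legal moves: Kg8, Kh7, Kg7.
Count: 3.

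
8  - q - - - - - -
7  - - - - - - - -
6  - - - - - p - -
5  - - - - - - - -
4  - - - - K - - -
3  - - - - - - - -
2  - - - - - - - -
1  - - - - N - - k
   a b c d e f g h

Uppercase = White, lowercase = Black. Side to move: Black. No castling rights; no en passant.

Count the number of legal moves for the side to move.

Black to move; king on h1.
In check: no.
Legal moves: Qh8, Qg8, Qf8, Qe8+, Qd8, Qc8, Qa8+, Qc7, Qb7+, Qa7, Qd6, Qb6, Qe5+, Qb5, Qf4+, Qb4+, Qg3, Qb3, Qh2, Qb2, Qb1+, Kh2, Kg1, f5+.
Count: 24.

24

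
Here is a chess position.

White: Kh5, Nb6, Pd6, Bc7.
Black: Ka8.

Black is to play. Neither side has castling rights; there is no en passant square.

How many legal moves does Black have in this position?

Black to move; king on a8.
In check: yes, from the white knight on b6.
Legal moves: Kb7, Ka7.
Count: 2.

2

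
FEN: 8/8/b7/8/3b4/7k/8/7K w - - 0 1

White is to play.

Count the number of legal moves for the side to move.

0

White to move; king on h1.
In check: no.
Legal moves: none.
Count: 0.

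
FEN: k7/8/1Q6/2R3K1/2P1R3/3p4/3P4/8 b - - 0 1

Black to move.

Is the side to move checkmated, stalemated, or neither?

stalemate

Black to move; black king on a8.
In check: no.
King squares — a7: attacked by Qb6; b7: attacked by Qb6; b8: attacked by Qb6.
Legal moves for Black: none.
Not in check and no legal moves → stalemate.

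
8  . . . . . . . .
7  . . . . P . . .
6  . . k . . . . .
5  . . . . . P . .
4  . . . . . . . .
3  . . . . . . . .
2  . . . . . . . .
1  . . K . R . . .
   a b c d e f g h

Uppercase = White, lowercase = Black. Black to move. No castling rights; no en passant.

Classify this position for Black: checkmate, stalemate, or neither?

Black to move; black king on c6.
In check: no.
Legal moves for Black: Kd7, Kc7, Kb7, Kd6, Kb6, Kd5, Kc5, Kb5.
Black has 8 legal moves and is not in check → neither.

neither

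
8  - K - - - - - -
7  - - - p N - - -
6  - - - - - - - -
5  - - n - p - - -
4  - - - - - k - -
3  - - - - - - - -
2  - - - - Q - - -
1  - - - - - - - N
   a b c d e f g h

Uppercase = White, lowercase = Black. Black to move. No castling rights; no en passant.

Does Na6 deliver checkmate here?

no

After Na6: white king on b8; in check: yes, from the black knight on a6.
White has 5 legal replies: Kc8, Ka8, Kb7, Ka7, Qxa6.
In check but a legal move exists → not checkmate.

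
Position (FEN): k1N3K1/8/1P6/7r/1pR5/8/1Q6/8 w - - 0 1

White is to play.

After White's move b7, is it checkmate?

no

After b7: black king on a8; in check: yes, from the white pawn on b7.
Black has 2 legal replies: Kb8, Kxb7.
In check but a legal move exists → not checkmate.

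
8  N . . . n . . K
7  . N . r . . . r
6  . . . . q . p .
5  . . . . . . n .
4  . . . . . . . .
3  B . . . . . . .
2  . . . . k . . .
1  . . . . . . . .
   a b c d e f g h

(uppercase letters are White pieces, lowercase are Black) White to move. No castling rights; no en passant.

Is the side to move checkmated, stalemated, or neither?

White to move; white king on h8.
In check: yes, from the black rook on h7.
King squares — g7: attacked by Rd7; h7: attacked by Ng5; g8: attacked by Qe6.
Legal moves for White: none.
In check with no legal moves → checkmate.

checkmate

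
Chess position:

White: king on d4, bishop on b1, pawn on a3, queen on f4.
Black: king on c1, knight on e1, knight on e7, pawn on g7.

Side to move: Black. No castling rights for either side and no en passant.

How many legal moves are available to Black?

3

Black to move; king on c1.
In check: yes, from the white queen on f4.
Legal moves: Kb2, Kd1, Kxb1.
Count: 3.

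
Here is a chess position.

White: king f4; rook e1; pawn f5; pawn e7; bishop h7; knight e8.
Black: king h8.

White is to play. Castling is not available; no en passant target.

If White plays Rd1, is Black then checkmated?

After Rd1: black king on h8; in check: no.
Black is not in check, so this cannot be checkmate.

no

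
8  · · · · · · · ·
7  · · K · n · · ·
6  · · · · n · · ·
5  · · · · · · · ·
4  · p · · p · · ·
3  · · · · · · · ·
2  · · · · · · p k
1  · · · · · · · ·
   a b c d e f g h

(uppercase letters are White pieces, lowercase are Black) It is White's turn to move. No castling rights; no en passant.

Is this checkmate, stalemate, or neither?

neither

White to move; white king on c7.
In check: yes, from the black knight on e6.
Legal moves for White: Kb8, Kd7, Kb7, Kd6, Kb6.
White is in check but has 5 legal moves → neither.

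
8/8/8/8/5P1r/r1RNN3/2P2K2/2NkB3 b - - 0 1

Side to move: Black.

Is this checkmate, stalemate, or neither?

checkmate

Black to move; black king on d1.
In check: yes, from the white knight on e3.
King squares — c1: attacked by Nd3; e1: attacked by Kf2; c2: attacked by Rc3; d2: attacked by Be1; e2: attacked by Nc1.
Legal moves for Black: none.
In check with no legal moves → checkmate.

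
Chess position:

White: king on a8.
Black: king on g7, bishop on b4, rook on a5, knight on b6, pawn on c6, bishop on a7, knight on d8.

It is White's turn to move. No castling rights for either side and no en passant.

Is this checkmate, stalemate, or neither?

White to move; white king on a8.
In check: yes, from the black knight on b6.
King squares — a7: attacked by Ra5; b7: attacked by Nd8; b8: attacked by Ba7.
Legal moves for White: none.
In check with no legal moves → checkmate.

checkmate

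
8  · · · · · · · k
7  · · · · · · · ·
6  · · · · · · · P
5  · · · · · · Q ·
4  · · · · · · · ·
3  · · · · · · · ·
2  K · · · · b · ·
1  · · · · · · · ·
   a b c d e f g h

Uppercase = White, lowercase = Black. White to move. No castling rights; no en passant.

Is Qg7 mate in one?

yes

After Qg7: black king on h8; in check: yes, from the white queen on g7.
King squares — g7: attacked by Ph6; h7: attacked by Qg7; g8: attacked by Qg7.
Black has no legal moves → checkmate.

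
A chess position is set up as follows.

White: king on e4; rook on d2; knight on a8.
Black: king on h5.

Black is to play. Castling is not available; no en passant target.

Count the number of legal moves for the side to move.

Black to move; king on h5.
In check: no.
Legal moves: Kh6, Kg6, Kg5, Kh4, Kg4.
Count: 5.

5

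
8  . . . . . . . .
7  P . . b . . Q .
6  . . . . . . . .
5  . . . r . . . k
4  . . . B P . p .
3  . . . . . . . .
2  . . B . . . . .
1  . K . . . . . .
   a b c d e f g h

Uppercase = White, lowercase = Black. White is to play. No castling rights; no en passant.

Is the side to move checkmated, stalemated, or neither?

neither

White to move; white king on b1.
In check: no.
Legal moves for White include: Qh8+, Qg8, Qf8, Qh7+, Qf7+, Qe7, Qxd7, Qh6+, Qg6+, Qf6, Qg5+, Qe5+, Qxg4+, Bf6, Bb6, Be5, Bc5, Be3, ... (list truncated; more exist).
White has legal moves and is not in check → neither.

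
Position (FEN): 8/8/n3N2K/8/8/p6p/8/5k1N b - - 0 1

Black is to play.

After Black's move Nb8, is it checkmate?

no

After Nb8: white king on h6; in check: no.
White is not in check, so this cannot be checkmate.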